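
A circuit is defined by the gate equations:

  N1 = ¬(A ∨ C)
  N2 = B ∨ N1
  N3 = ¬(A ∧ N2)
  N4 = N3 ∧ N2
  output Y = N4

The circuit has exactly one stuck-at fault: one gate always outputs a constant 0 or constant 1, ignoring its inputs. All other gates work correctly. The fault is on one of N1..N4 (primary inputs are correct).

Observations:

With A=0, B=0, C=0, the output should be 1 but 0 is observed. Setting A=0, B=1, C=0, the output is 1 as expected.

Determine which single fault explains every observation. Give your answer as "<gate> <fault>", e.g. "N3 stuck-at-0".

N1 stuck-at-0

Fault-free values for test 1 (A=0, B=0, C=0): N1=1, N2=1, N3=1, N4=1, giving Y=1. Observed 0.
Test 1: faults giving observed 0 are {N1 stuck-at-0, N2 stuck-at-0, N3 stuck-at-0, N4 stuck-at-0}.
Test 2 (A=0, B=1, C=0): fault-free N1=1, N2=1, N3=1, N4=1 → 1; observed 1. Eliminates N2 stuck-at-0, N3 stuck-at-0, N4 stuck-at-0.
Only N1 stuck-at-0 is consistent with every test.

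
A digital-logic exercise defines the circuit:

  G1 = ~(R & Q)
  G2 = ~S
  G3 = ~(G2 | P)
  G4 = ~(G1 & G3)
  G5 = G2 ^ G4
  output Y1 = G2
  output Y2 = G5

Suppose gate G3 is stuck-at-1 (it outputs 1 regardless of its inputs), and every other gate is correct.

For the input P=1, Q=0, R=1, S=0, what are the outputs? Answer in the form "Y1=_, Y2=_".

Y1=1, Y2=1

Propagate with G3 forced: G1=1, G2=1, G3=1 [stuck-at-1], G4=0, G5=1.
So the outputs are Y1=1, Y2=1. (Without the fault they would be Y1=1, Y2=0.)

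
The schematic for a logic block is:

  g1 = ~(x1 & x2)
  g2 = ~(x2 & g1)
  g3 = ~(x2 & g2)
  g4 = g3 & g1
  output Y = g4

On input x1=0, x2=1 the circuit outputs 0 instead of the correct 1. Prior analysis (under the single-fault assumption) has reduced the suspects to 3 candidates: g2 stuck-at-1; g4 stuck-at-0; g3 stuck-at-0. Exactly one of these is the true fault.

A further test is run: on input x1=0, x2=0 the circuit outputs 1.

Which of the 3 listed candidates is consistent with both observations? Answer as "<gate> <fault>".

g2 stuck-at-1

Evaluate each candidate on input x1=0, x2=0:
  g2 stuck-at-1: g1=1, g2=1 [stuck-at-1], g3=1, g4=1 → 1 — matches
  g4 stuck-at-0: g1=1, g2=1, g3=1, g4=0 [stuck-at-0] → 0 — eliminated
  g3 stuck-at-0: g1=1, g2=1, g3=0 [stuck-at-0], g4=0 → 0 — eliminated
Only g2 stuck-at-1 reproduces the observed 1.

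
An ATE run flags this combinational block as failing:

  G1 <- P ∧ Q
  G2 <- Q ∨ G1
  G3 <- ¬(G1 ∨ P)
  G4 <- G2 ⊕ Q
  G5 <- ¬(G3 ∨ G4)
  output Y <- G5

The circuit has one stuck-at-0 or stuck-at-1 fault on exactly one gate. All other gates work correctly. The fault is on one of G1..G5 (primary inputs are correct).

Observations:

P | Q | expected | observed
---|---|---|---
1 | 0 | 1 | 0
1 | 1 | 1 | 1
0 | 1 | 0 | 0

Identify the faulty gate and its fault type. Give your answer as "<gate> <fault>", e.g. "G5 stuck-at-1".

G2 stuck-at-1

Fault-free values for test 1 (P=1, Q=0): G1=0, G2=0, G3=0, G4=0, G5=1, giving Y=1. Observed 0.
Test 1: faults giving observed 0 are {G1 stuck-at-1, G2 stuck-at-1, G3 stuck-at-1, G4 stuck-at-1, G5 stuck-at-0}.
Test 2 (P=1, Q=1): fault-free G1=1, G2=1, G3=0, G4=0, G5=1 → 1; observed 1. Eliminates G3 stuck-at-1, G4 stuck-at-1, G5 stuck-at-0.
Test 3 (P=0, Q=1): fault-free G1=0, G2=1, G3=1, G4=0, G5=0 → 0; observed 0. Eliminates G1 stuck-at-1.
Only G2 stuck-at-1 is consistent with every test.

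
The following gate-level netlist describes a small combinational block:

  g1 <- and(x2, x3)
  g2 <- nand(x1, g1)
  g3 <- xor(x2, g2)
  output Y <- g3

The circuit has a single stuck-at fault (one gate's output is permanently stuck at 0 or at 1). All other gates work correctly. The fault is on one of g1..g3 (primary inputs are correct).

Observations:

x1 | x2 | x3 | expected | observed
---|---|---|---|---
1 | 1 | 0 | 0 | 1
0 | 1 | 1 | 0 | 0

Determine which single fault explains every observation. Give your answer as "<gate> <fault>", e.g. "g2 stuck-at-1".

Fault-free values for test 1 (x1=1, x2=1, x3=0): g1=0, g2=1, g3=0, giving Y=0. Observed 1.
Test 1: faults giving observed 1 are {g1 stuck-at-1, g2 stuck-at-0, g3 stuck-at-1}.
Test 2 (x1=0, x2=1, x3=1): fault-free g1=1, g2=1, g3=0 → 0; observed 0. Eliminates g2 stuck-at-0, g3 stuck-at-1.
Only g1 stuck-at-1 is consistent with every test.

g1 stuck-at-1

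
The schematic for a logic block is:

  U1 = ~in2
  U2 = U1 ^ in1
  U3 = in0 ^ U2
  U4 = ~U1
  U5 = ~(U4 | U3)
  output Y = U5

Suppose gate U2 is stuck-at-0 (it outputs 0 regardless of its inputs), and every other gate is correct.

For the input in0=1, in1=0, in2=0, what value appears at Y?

Propagate with U2 forced: U1=1, U2=0 [stuck-at-0], U3=1, U4=0, U5=0.
So Y = 0. (Without the fault it would be 1.)

0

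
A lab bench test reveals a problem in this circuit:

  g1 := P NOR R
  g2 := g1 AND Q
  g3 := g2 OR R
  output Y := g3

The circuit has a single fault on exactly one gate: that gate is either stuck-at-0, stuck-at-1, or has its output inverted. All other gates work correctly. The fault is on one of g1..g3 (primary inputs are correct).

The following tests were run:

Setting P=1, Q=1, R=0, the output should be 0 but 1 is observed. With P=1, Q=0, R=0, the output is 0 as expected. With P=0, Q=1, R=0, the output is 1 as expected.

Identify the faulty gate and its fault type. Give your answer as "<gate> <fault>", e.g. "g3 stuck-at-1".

Fault-free values for test 1 (P=1, Q=1, R=0): g1=0, g2=0, g3=0, giving Y=0. Observed 1.
Test 1: faults giving observed 1 are {g1 stuck-at-1, g1 inverted output, g2 stuck-at-1, g2 inverted output, g3 stuck-at-1, g3 inverted output}.
Test 2 (P=1, Q=0, R=0): fault-free g1=0, g2=0, g3=0 → 0; observed 0. Eliminates g2 stuck-at-1, g2 inverted output, g3 stuck-at-1, g3 inverted output.
Test 3 (P=0, Q=1, R=0): fault-free g1=1, g2=1, g3=1 → 1; observed 1. Eliminates g1 inverted output.
Only g1 stuck-at-1 is consistent with every test.

g1 stuck-at-1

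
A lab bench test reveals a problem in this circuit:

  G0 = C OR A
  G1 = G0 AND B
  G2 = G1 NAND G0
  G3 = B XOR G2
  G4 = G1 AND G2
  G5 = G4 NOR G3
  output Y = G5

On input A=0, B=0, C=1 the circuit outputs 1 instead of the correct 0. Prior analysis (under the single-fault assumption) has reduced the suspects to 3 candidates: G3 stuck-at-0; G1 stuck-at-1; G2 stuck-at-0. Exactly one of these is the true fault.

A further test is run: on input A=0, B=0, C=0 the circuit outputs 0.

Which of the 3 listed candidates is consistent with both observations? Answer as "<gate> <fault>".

Evaluate each candidate on input A=0, B=0, C=0:
  G3 stuck-at-0: G0=0, G1=0, G2=1, G3=0 [stuck-at-0], G4=0, G5=1 → 1 — eliminated
  G1 stuck-at-1: G0=0, G1=1 [stuck-at-1], G2=1, G3=1, G4=1, G5=0 → 0 — matches
  G2 stuck-at-0: G0=0, G1=0, G2=0 [stuck-at-0], G3=0, G4=0, G5=1 → 1 — eliminated
Only G1 stuck-at-1 reproduces the observed 0.

G1 stuck-at-1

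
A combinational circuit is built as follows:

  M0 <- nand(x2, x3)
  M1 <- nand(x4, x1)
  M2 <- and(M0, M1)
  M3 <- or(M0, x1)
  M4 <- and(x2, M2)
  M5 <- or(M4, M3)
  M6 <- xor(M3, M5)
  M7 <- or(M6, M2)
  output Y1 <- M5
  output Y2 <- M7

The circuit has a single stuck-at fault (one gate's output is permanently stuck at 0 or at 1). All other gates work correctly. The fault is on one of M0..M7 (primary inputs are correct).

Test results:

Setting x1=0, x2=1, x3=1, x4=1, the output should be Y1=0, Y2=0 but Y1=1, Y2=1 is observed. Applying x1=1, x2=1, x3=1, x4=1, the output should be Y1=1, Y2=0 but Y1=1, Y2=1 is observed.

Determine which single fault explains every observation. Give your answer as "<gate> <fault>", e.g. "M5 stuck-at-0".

M2 stuck-at-1

Fault-free values for test 1 (x1=0, x2=1, x3=1, x4=1): M0=0, M1=1, M2=0, M3=0, M4=0, M5=0, M6=0, M7=0, giving Y1=0, Y2=0. Observed Y1=1, Y2=1.
Test 1: faults giving observed Y1=1, Y2=1 are {M0 stuck-at-1, M2 stuck-at-1, M4 stuck-at-1, M5 stuck-at-1}.
Test 2 (x1=1, x2=1, x3=1, x4=1): fault-free M0=0, M1=0, M2=0, M3=1, M4=0, M5=1, M6=0, M7=0 → Y1=1, Y2=0; observed Y1=1, Y2=1. Eliminates M0 stuck-at-1, M4 stuck-at-1, M5 stuck-at-1.
Only M2 stuck-at-1 is consistent with every test.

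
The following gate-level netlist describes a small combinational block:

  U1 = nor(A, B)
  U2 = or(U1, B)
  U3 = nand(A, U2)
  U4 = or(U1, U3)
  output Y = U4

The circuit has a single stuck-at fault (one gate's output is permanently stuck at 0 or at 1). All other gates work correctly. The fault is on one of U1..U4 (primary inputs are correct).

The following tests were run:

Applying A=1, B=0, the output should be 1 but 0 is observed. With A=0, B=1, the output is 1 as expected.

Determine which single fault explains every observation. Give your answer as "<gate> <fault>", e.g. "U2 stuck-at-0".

U2 stuck-at-1

Fault-free values for test 1 (A=1, B=0): U1=0, U2=0, U3=1, U4=1, giving Y=1. Observed 0.
Test 1: faults giving observed 0 are {U2 stuck-at-1, U3 stuck-at-0, U4 stuck-at-0}.
Test 2 (A=0, B=1): fault-free U1=0, U2=1, U3=1, U4=1 → 1; observed 1. Eliminates U3 stuck-at-0, U4 stuck-at-0.
Only U2 stuck-at-1 is consistent with every test.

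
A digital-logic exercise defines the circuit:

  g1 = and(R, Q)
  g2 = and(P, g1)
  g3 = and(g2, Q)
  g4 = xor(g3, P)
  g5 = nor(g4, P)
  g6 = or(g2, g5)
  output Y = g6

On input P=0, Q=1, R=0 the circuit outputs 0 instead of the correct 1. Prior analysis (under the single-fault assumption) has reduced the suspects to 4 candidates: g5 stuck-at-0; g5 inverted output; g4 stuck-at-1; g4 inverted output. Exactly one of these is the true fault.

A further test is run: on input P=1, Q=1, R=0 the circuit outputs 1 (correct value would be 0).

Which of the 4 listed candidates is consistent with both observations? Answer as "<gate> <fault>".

g5 inverted output

Evaluate each candidate on input P=1, Q=1, R=0:
  g5 stuck-at-0: g1=0, g2=0, g3=0, g4=1, g5=0 [stuck-at-0], g6=0 → 0 — eliminated
  g5 inverted output: g1=0, g2=0, g3=0, g4=1, g5=1 [inverted output], g6=1 → 1 — matches
  g4 stuck-at-1: g1=0, g2=0, g3=0, g4=1 [stuck-at-1], g5=0, g6=0 → 0 — eliminated
  g4 inverted output: g1=0, g2=0, g3=0, g4=0 [inverted output], g5=0, g6=0 → 0 — eliminated
Only g5 inverted output reproduces the observed 1.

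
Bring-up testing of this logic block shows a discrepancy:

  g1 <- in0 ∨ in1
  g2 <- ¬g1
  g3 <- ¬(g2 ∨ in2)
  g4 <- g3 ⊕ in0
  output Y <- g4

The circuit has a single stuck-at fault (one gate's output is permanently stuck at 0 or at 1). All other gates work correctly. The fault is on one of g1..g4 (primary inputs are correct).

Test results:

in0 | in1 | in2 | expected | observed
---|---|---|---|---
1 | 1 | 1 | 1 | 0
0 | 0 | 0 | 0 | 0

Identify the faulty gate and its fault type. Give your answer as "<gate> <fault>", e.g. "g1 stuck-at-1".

Fault-free values for test 1 (in0=1, in1=1, in2=1): g1=1, g2=0, g3=0, g4=1, giving Y=1. Observed 0.
Test 1: faults giving observed 0 are {g3 stuck-at-1, g4 stuck-at-0}.
Test 2 (in0=0, in1=0, in2=0): fault-free g1=0, g2=1, g3=0, g4=0 → 0; observed 0. Eliminates g3 stuck-at-1.
Only g4 stuck-at-0 is consistent with every test.

g4 stuck-at-0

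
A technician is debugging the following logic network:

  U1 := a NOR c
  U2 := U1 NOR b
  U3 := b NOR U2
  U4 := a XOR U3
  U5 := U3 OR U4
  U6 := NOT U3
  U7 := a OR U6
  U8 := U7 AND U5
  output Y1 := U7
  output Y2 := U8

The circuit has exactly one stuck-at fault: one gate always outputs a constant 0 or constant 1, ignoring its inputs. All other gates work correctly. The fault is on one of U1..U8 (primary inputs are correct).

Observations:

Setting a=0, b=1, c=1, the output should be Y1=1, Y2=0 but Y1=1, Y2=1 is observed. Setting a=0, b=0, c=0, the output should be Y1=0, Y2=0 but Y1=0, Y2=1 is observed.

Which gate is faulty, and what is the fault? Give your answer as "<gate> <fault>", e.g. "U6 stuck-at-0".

Fault-free values for test 1 (a=0, b=1, c=1): U1=0, U2=0, U3=0, U4=0, U5=0, U6=1, U7=1, U8=0, giving Y1=1, Y2=0. Observed Y1=1, Y2=1.
Test 1: faults giving observed Y1=1, Y2=1 are {U4 stuck-at-1, U5 stuck-at-1, U8 stuck-at-1}.
Test 2 (a=0, b=0, c=0): fault-free U1=1, U2=0, U3=1, U4=1, U5=1, U6=0, U7=0, U8=0 → Y1=0, Y2=0; observed Y1=0, Y2=1. Eliminates U4 stuck-at-1, U5 stuck-at-1.
Only U8 stuck-at-1 is consistent with every test.

U8 stuck-at-1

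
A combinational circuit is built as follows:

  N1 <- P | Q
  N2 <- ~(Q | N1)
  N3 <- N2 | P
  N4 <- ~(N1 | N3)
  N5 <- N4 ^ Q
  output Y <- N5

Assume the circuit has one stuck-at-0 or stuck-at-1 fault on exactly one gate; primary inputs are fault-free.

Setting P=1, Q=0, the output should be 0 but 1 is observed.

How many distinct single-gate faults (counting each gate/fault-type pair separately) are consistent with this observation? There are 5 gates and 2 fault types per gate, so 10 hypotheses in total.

2

Fault-free: N1=1, N2=0, N3=1, N4=0, N5=0 → 0. Observed 1.
  N1 stuck-at-0: output 0 ✗
  N1 stuck-at-1: output 0 ✗
  N2 stuck-at-0: output 0 ✗
  N2 stuck-at-1: output 0 ✗
  N3 stuck-at-0: output 0 ✗
  N3 stuck-at-1: output 0 ✗
  N4 stuck-at-0: output 0 ✗
  N4 stuck-at-1: output 1 ✓
  N5 stuck-at-0: output 0 ✗
  N5 stuck-at-1: output 1 ✓
Consistent faults: {N4 stuck-at-1, N5 stuck-at-1} — 2 in all.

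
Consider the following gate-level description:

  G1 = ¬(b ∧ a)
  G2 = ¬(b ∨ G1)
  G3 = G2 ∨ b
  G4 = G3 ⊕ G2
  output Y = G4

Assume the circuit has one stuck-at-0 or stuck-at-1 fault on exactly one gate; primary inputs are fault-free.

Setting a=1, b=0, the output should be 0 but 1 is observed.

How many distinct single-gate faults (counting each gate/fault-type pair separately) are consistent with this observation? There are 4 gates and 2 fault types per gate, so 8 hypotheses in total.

2

Fault-free: G1=1, G2=0, G3=0, G4=0 → 0. Observed 1.
  G1 stuck-at-0: output 0 ✗
  G1 stuck-at-1: output 0 ✗
  G2 stuck-at-0: output 0 ✗
  G2 stuck-at-1: output 0 ✗
  G3 stuck-at-0: output 0 ✗
  G3 stuck-at-1: output 1 ✓
  G4 stuck-at-0: output 0 ✗
  G4 stuck-at-1: output 1 ✓
Consistent faults: {G3 stuck-at-1, G4 stuck-at-1} — 2 in all.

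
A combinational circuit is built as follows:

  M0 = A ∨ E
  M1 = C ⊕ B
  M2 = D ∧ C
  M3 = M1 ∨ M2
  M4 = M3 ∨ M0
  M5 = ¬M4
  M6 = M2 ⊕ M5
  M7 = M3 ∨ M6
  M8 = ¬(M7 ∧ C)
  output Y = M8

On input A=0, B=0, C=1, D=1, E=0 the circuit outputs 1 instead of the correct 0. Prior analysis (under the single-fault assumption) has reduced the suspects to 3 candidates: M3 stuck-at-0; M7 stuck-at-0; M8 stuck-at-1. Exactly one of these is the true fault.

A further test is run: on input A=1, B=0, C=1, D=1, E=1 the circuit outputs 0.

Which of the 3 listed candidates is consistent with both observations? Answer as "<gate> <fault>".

Evaluate each candidate on input A=1, B=0, C=1, D=1, E=1:
  M3 stuck-at-0: M0=1, M1=1, M2=1, M3=0 [stuck-at-0], M4=1, M5=0, M6=1, M7=1, M8=0 → 0 — matches
  M7 stuck-at-0: M0=1, M1=1, M2=1, M3=1, M4=1, M5=0, M6=1, M7=0 [stuck-at-0], M8=1 → 1 — eliminated
  M8 stuck-at-1: M0=1, M1=1, M2=1, M3=1, M4=1, M5=0, M6=1, M7=1, M8=1 [stuck-at-1] → 1 — eliminated
Only M3 stuck-at-0 reproduces the observed 0.

M3 stuck-at-0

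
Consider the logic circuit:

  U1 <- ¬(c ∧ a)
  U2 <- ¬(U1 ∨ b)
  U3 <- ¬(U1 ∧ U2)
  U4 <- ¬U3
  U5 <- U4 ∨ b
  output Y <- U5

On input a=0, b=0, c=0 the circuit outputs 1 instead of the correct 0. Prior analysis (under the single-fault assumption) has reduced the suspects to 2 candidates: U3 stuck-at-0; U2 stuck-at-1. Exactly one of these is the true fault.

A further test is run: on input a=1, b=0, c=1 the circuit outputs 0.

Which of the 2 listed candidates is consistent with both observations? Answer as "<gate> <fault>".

U2 stuck-at-1

Evaluate each candidate on input a=1, b=0, c=1:
  U3 stuck-at-0: U1=0, U2=1, U3=0 [stuck-at-0], U4=1, U5=1 → 1 — eliminated
  U2 stuck-at-1: U1=0, U2=1 [stuck-at-1], U3=1, U4=0, U5=0 → 0 — matches
Only U2 stuck-at-1 reproduces the observed 0.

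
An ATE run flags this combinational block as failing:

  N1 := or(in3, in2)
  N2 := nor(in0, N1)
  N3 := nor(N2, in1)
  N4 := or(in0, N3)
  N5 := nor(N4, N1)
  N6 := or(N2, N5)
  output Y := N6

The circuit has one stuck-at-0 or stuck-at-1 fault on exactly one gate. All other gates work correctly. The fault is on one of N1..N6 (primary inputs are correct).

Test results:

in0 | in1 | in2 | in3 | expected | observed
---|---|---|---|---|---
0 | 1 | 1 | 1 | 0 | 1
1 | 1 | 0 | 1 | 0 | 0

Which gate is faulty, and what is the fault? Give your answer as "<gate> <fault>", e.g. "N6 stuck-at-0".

N1 stuck-at-0

Fault-free values for test 1 (in0=0, in1=1, in2=1, in3=1): N1=1, N2=0, N3=0, N4=0, N5=0, N6=0, giving Y=0. Observed 1.
Test 1: faults giving observed 1 are {N1 stuck-at-0, N2 stuck-at-1, N5 stuck-at-1, N6 stuck-at-1}.
Test 2 (in0=1, in1=1, in2=0, in3=1): fault-free N1=1, N2=0, N3=0, N4=1, N5=0, N6=0 → 0; observed 0. Eliminates N2 stuck-at-1, N5 stuck-at-1, N6 stuck-at-1.
Only N1 stuck-at-0 is consistent with every test.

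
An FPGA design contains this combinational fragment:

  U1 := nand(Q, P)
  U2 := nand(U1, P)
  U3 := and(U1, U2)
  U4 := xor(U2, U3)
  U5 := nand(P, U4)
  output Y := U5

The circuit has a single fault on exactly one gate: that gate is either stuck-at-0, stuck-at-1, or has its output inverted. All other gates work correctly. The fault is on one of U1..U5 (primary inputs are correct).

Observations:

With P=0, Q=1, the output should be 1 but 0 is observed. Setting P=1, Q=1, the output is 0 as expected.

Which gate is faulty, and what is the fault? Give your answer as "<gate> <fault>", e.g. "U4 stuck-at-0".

U5 stuck-at-0

Fault-free values for test 1 (P=0, Q=1): U1=1, U2=1, U3=1, U4=0, U5=1, giving Y=1. Observed 0.
Test 1: faults giving observed 0 are {U5 stuck-at-0, U5 inverted output}.
Test 2 (P=1, Q=1): fault-free U1=0, U2=1, U3=0, U4=1, U5=0 → 0; observed 0. Eliminates U5 inverted output.
Only U5 stuck-at-0 is consistent with every test.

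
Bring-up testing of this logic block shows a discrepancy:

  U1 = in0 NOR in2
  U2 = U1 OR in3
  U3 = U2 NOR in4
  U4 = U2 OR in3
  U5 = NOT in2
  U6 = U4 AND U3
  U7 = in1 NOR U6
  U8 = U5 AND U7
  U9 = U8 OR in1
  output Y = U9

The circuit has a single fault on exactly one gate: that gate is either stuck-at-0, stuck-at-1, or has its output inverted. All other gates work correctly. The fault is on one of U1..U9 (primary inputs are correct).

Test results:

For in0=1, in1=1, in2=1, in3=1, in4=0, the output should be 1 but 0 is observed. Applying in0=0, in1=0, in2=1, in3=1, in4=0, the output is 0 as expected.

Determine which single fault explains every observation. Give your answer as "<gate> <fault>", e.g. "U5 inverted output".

Fault-free values for test 1 (in0=1, in1=1, in2=1, in3=1, in4=0): U1=0, U2=1, U3=0, U4=1, U5=0, U6=0, U7=0, U8=0, U9=1, giving Y=1. Observed 0.
Test 1: faults giving observed 0 are {U9 stuck-at-0, U9 inverted output}.
Test 2 (in0=0, in1=0, in2=1, in3=1, in4=0): fault-free U1=0, U2=1, U3=0, U4=1, U5=0, U6=0, U7=1, U8=0, U9=0 → 0; observed 0. Eliminates U9 inverted output.
Only U9 stuck-at-0 is consistent with every test.

U9 stuck-at-0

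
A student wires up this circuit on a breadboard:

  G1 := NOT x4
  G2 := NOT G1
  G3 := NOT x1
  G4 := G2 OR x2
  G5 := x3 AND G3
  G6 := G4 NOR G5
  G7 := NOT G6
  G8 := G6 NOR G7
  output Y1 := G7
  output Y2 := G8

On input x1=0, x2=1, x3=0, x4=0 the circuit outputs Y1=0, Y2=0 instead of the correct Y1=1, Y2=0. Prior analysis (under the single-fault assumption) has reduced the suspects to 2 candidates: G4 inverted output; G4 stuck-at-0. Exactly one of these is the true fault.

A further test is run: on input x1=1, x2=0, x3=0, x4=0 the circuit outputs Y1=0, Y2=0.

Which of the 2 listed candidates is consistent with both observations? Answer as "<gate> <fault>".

G4 stuck-at-0

Evaluate each candidate on input x1=1, x2=0, x3=0, x4=0:
  G4 inverted output: G1=1, G2=0, G3=0, G4=1 [inverted output], G5=0, G6=0, G7=1, G8=0 → Y1=1, Y2=0 — eliminated
  G4 stuck-at-0: G1=1, G2=0, G3=0, G4=0 [stuck-at-0], G5=0, G6=1, G7=0, G8=0 → Y1=0, Y2=0 — matches
Only G4 stuck-at-0 reproduces the observed Y1=0, Y2=0.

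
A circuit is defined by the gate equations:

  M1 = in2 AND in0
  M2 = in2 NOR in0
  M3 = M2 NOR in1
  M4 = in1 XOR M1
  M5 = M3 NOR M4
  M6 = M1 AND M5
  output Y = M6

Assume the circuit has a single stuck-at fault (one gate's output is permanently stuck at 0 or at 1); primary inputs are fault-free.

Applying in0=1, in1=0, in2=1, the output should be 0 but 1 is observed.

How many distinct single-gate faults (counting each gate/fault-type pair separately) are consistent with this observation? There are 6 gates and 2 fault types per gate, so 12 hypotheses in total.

Fault-free: M1=1, M2=0, M3=1, M4=1, M5=0, M6=0 → 0. Observed 1.
  M1 stuck-at-0: output 0 ✗
  M1 stuck-at-1: output 0 ✗
  M2 stuck-at-0: output 0 ✗
  M2 stuck-at-1: output 0 ✗
  M3 stuck-at-0: output 0 ✗
  M3 stuck-at-1: output 0 ✗
  M4 stuck-at-0: output 0 ✗
  M4 stuck-at-1: output 0 ✗
  M5 stuck-at-0: output 0 ✗
  M5 stuck-at-1: output 1 ✓
  M6 stuck-at-0: output 0 ✗
  M6 stuck-at-1: output 1 ✓
Consistent faults: {M5 stuck-at-1, M6 stuck-at-1} — 2 in all.

2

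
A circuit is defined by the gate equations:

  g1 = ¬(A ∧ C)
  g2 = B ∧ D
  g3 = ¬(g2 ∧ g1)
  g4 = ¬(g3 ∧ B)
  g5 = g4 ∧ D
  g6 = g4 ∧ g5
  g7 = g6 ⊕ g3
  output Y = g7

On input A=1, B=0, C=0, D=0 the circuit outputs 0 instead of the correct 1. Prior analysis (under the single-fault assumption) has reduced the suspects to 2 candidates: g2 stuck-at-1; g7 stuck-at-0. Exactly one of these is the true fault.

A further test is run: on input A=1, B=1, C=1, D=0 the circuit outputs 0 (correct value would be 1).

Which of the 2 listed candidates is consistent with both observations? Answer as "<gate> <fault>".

Evaluate each candidate on input A=1, B=1, C=1, D=0:
  g2 stuck-at-1: g1=0, g2=1 [stuck-at-1], g3=1, g4=0, g5=0, g6=0, g7=1 → 1 — eliminated
  g7 stuck-at-0: g1=0, g2=0, g3=1, g4=0, g5=0, g6=0, g7=0 [stuck-at-0] → 0 — matches
Only g7 stuck-at-0 reproduces the observed 0.

g7 stuck-at-0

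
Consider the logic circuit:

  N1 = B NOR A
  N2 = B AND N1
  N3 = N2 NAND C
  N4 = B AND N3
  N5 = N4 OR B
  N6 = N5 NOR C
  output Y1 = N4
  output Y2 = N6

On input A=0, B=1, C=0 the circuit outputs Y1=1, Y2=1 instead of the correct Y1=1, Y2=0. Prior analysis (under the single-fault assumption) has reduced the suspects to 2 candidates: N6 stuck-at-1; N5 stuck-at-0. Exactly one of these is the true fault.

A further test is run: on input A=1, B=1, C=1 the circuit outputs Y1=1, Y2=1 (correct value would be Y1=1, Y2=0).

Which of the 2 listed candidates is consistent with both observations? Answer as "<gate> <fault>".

Evaluate each candidate on input A=1, B=1, C=1:
  N6 stuck-at-1: N1=0, N2=0, N3=1, N4=1, N5=1, N6=1 [stuck-at-1] → Y1=1, Y2=1 — matches
  N5 stuck-at-0: N1=0, N2=0, N3=1, N4=1, N5=0 [stuck-at-0], N6=0 → Y1=1, Y2=0 — eliminated
Only N6 stuck-at-1 reproduces the observed Y1=1, Y2=1.

N6 stuck-at-1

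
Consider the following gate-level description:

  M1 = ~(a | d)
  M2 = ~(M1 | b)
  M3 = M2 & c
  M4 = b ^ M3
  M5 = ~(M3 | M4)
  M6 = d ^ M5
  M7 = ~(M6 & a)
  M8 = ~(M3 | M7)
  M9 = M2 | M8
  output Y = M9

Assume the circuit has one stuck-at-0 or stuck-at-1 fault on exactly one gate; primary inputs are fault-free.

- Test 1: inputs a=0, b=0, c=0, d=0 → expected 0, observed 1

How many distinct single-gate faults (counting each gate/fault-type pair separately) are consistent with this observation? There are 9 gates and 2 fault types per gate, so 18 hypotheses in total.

5

Fault-free: M1=1, M2=0, M3=0, M4=0, M5=1, M6=1, M7=1, M8=0, M9=0 → 0. Observed 1.
  M1: stuck-at-0 ✓; others ✗
  M2: stuck-at-1 ✓; others ✗
  M3: none of the 2 fault types match ✗
  M4: none of the 2 fault types match ✗
  M5: none of the 2 fault types match ✗
  M6: none of the 2 fault types match ✗
  M7: stuck-at-0 ✓; others ✗
  M8: stuck-at-1 ✓; others ✗
  M9: stuck-at-1 ✓; others ✗
Consistent faults: {M1 stuck-at-0, M2 stuck-at-1, M7 stuck-at-0, M8 stuck-at-1, M9 stuck-at-1} — 5 in all.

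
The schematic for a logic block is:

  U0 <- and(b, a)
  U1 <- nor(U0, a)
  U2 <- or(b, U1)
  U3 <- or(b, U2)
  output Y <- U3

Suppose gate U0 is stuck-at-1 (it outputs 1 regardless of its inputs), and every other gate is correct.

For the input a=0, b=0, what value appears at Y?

0

Propagate with U0 forced: U0=1 [stuck-at-1], U1=0, U2=0, U3=0.
So Y = 0. (Without the fault it would be 1.)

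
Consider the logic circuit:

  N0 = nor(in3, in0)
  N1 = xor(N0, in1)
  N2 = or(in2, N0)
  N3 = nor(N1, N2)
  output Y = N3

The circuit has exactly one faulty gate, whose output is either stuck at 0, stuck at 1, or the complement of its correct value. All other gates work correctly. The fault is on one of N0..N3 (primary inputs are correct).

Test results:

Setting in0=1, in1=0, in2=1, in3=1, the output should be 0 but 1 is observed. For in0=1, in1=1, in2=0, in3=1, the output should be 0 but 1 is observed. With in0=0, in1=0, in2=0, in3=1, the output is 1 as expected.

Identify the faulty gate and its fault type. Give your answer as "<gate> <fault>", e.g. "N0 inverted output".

Fault-free values for test 1 (in0=1, in1=0, in2=1, in3=1): N0=0, N1=0, N2=1, N3=0, giving Y=0. Observed 1.
Test 1: faults giving observed 1 are {N2 stuck-at-0, N2 inverted output, N3 stuck-at-1, N3 inverted output}.
Test 2 (in0=1, in1=1, in2=0, in3=1): fault-free N0=0, N1=1, N2=0, N3=0 → 0; observed 1. Eliminates N2 stuck-at-0, N2 inverted output.
Test 3 (in0=0, in1=0, in2=0, in3=1): fault-free N0=0, N1=0, N2=0, N3=1 → 1; observed 1. Eliminates N3 inverted output.
Only N3 stuck-at-1 is consistent with every test.

N3 stuck-at-1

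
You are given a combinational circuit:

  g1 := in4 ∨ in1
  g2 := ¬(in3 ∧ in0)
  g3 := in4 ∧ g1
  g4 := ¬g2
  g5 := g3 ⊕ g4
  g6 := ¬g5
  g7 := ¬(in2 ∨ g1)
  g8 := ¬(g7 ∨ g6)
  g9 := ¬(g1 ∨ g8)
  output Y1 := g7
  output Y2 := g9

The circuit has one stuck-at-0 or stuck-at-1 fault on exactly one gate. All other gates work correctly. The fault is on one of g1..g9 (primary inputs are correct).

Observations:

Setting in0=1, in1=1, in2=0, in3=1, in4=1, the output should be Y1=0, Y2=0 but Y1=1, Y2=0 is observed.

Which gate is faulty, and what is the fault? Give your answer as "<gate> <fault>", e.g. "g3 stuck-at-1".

Fault-free values for test 1 (in0=1, in1=1, in2=0, in3=1, in4=1): g1=1, g2=0, g3=1, g4=1, g5=0, g6=1, g7=0, g8=0, g9=0, giving Y1=0, Y2=0. Observed Y1=1, Y2=0.
Test 1: faults giving observed Y1=1, Y2=0 are {g7 stuck-at-1}.
Only g7 stuck-at-1 is consistent with every test.

g7 stuck-at-1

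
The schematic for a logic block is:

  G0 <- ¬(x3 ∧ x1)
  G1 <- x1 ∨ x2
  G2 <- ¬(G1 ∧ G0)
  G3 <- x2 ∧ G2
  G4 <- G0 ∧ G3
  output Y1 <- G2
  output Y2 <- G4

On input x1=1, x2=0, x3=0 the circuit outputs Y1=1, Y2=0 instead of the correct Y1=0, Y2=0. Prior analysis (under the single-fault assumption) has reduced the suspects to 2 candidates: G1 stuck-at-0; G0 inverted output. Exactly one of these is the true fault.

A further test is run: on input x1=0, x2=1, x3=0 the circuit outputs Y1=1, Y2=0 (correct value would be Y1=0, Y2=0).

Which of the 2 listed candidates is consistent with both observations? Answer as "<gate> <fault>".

Evaluate each candidate on input x1=0, x2=1, x3=0:
  G1 stuck-at-0: G0=1, G1=0 [stuck-at-0], G2=1, G3=1, G4=1 → Y1=1, Y2=1 — eliminated
  G0 inverted output: G0=0 [inverted output], G1=1, G2=1, G3=1, G4=0 → Y1=1, Y2=0 — matches
Only G0 inverted output reproduces the observed Y1=1, Y2=0.

G0 inverted output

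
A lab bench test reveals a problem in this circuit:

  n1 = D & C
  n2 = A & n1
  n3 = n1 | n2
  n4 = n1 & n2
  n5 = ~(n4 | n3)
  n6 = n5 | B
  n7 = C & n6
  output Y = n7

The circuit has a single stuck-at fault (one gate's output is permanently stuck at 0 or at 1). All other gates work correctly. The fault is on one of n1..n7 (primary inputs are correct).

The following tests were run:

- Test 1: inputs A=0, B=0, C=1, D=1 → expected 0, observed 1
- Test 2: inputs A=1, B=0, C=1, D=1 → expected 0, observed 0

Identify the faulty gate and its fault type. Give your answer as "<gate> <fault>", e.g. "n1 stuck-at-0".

Fault-free values for test 1 (A=0, B=0, C=1, D=1): n1=1, n2=0, n3=1, n4=0, n5=0, n6=0, n7=0, giving Y=0. Observed 1.
Test 1: faults giving observed 1 are {n1 stuck-at-0, n3 stuck-at-0, n5 stuck-at-1, n6 stuck-at-1, n7 stuck-at-1}.
Test 2 (A=1, B=0, C=1, D=1): fault-free n1=1, n2=1, n3=1, n4=1, n5=0, n6=0, n7=0 → 0; observed 0. Eliminates n1 stuck-at-0, n5 stuck-at-1, n6 stuck-at-1, n7 stuck-at-1.
Only n3 stuck-at-0 is consistent with every test.

n3 stuck-at-0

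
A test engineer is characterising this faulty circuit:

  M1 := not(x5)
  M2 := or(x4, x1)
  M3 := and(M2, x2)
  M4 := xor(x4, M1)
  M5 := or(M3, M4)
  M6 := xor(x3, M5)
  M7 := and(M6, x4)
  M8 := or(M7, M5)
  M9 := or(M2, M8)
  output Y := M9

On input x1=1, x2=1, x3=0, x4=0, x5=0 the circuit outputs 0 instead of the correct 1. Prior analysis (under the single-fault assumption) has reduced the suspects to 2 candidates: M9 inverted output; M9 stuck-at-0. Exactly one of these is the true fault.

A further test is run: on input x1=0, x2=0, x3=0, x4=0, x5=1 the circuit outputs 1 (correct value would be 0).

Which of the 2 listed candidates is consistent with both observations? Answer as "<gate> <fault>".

Evaluate each candidate on input x1=0, x2=0, x3=0, x4=0, x5=1:
  M9 inverted output: M1=0, M2=0, M3=0, M4=0, M5=0, M6=0, M7=0, M8=0, M9=1 [inverted output] → 1 — matches
  M9 stuck-at-0: M1=0, M2=0, M3=0, M4=0, M5=0, M6=0, M7=0, M8=0, M9=0 [stuck-at-0] → 0 — eliminated
Only M9 inverted output reproduces the observed 1.

M9 inverted output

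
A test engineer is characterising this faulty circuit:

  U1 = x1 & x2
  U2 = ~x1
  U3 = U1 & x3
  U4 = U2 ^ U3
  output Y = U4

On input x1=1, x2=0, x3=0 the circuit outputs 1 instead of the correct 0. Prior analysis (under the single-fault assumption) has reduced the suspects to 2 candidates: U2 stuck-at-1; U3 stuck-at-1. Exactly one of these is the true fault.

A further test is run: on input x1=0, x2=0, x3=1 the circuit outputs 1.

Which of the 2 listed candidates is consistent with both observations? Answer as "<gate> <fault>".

U2 stuck-at-1

Evaluate each candidate on input x1=0, x2=0, x3=1:
  U2 stuck-at-1: U1=0, U2=1 [stuck-at-1], U3=0, U4=1 → 1 — matches
  U3 stuck-at-1: U1=0, U2=1, U3=1 [stuck-at-1], U4=0 → 0 — eliminated
Only U2 stuck-at-1 reproduces the observed 1.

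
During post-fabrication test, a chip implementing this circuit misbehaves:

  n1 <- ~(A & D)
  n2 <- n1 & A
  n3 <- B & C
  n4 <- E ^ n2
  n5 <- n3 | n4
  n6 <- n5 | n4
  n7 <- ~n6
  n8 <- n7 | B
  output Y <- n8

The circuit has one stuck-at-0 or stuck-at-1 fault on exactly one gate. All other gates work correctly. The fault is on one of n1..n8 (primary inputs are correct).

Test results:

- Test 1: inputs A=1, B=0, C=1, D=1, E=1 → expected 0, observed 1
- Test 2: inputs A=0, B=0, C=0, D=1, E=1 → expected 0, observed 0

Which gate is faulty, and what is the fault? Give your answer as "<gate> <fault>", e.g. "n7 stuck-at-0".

Fault-free values for test 1 (A=1, B=0, C=1, D=1, E=1): n1=0, n2=0, n3=0, n4=1, n5=1, n6=1, n7=0, n8=0, giving Y=0. Observed 1.
Test 1: faults giving observed 1 are {n1 stuck-at-1, n2 stuck-at-1, n4 stuck-at-0, n6 stuck-at-0, n7 stuck-at-1, n8 stuck-at-1}.
Test 2 (A=0, B=0, C=0, D=1, E=1): fault-free n1=1, n2=0, n3=0, n4=1, n5=1, n6=1, n7=0, n8=0 → 0; observed 0. Eliminates n2 stuck-at-1, n4 stuck-at-0, n6 stuck-at-0, n7 stuck-at-1, n8 stuck-at-1.
Only n1 stuck-at-1 is consistent with every test.

n1 stuck-at-1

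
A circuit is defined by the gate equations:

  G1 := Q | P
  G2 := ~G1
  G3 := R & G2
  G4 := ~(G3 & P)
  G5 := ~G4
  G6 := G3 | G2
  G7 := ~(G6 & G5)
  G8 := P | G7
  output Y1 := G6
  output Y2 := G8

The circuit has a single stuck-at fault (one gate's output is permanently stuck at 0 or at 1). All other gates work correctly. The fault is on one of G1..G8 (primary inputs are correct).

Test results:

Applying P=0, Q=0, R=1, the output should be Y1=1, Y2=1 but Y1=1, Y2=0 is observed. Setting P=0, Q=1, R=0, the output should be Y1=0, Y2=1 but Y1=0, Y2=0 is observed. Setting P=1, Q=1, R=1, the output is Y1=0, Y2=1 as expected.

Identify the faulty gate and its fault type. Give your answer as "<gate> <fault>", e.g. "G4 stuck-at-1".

Fault-free values for test 1 (P=0, Q=0, R=1): G1=0, G2=1, G3=1, G4=1, G5=0, G6=1, G7=1, G8=1, giving Y1=1, Y2=1. Observed Y1=1, Y2=0.
Test 1: faults giving observed Y1=1, Y2=0 are {G4 stuck-at-0, G5 stuck-at-1, G7 stuck-at-0, G8 stuck-at-0}.
Test 2 (P=0, Q=1, R=0): fault-free G1=1, G2=0, G3=0, G4=1, G5=0, G6=0, G7=1, G8=1 → Y1=0, Y2=1; observed Y1=0, Y2=0. Eliminates G4 stuck-at-0, G5 stuck-at-1.
Test 3 (P=1, Q=1, R=1): fault-free G1=1, G2=0, G3=0, G4=1, G5=0, G6=0, G7=1, G8=1 → Y1=0, Y2=1; observed Y1=0, Y2=1. Eliminates G8 stuck-at-0.
Only G7 stuck-at-0 is consistent with every test.

G7 stuck-at-0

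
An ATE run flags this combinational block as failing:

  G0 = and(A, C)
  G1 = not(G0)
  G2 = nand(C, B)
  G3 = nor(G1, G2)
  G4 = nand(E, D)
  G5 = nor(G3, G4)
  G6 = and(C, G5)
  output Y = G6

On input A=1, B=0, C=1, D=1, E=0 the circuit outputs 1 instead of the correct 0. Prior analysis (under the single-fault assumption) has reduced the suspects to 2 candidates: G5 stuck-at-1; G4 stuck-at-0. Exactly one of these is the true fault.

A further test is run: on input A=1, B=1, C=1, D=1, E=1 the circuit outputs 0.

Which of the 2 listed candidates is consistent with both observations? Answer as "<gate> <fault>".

G4 stuck-at-0

Evaluate each candidate on input A=1, B=1, C=1, D=1, E=1:
  G5 stuck-at-1: G0=1, G1=0, G2=0, G3=1, G4=0, G5=1 [stuck-at-1], G6=1 → 1 — eliminated
  G4 stuck-at-0: G0=1, G1=0, G2=0, G3=1, G4=0 [stuck-at-0], G5=0, G6=0 → 0 — matches
Only G4 stuck-at-0 reproduces the observed 0.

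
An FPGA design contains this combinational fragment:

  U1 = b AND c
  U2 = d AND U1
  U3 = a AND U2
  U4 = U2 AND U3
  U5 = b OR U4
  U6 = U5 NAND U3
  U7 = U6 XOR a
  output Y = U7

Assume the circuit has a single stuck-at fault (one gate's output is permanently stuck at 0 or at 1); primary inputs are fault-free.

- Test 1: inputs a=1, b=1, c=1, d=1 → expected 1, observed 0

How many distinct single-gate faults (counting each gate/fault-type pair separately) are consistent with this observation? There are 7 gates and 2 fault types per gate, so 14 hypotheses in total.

Fault-free: U1=1, U2=1, U3=1, U4=1, U5=1, U6=0, U7=1 → 1. Observed 0.
  U1 stuck-at-0: output 0 ✓
  U1 stuck-at-1: output 1 ✗
  U2 stuck-at-0: output 0 ✓
  U2 stuck-at-1: output 1 ✗
  U3 stuck-at-0: output 0 ✓
  U3 stuck-at-1: output 1 ✗
  U4 stuck-at-0: output 1 ✗
  U4 stuck-at-1: output 1 ✗
  U5 stuck-at-0: output 0 ✓
  U5 stuck-at-1: output 1 ✗
  U6 stuck-at-0: output 1 ✗
  U6 stuck-at-1: output 0 ✓
  U7 stuck-at-0: output 0 ✓
  U7 stuck-at-1: output 1 ✗
Consistent faults: {U1 stuck-at-0, U2 stuck-at-0, U3 stuck-at-0, U5 stuck-at-0, U6 stuck-at-1, U7 stuck-at-0} — 6 in all.

6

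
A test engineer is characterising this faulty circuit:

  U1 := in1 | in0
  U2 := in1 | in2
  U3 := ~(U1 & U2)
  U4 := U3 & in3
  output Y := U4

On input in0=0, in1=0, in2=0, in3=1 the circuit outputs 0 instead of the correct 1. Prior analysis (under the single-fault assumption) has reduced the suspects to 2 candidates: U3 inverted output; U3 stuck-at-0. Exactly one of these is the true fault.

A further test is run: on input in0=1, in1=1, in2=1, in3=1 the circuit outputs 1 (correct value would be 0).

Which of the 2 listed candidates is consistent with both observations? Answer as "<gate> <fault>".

Evaluate each candidate on input in0=1, in1=1, in2=1, in3=1:
  U3 inverted output: U1=1, U2=1, U3=1 [inverted output], U4=1 → 1 — matches
  U3 stuck-at-0: U1=1, U2=1, U3=0 [stuck-at-0], U4=0 → 0 — eliminated
Only U3 inverted output reproduces the observed 1.

U3 inverted output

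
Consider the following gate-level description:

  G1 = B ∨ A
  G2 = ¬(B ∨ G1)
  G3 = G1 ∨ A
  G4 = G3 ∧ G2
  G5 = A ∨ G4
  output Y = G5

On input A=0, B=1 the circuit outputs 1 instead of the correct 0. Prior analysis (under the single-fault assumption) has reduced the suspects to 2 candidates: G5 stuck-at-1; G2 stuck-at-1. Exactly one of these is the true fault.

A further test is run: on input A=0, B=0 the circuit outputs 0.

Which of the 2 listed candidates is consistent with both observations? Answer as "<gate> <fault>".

G2 stuck-at-1

Evaluate each candidate on input A=0, B=0:
  G5 stuck-at-1: G1=0, G2=1, G3=0, G4=0, G5=1 [stuck-at-1] → 1 — eliminated
  G2 stuck-at-1: G1=0, G2=1 [stuck-at-1], G3=0, G4=0, G5=0 → 0 — matches
Only G2 stuck-at-1 reproduces the observed 0.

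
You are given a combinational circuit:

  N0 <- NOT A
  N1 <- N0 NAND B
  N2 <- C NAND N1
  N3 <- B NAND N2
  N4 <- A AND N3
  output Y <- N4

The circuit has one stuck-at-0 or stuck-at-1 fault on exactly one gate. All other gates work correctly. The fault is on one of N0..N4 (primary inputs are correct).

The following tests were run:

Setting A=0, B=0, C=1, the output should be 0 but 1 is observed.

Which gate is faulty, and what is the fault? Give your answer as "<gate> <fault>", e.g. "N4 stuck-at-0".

N4 stuck-at-1

Fault-free values for test 1 (A=0, B=0, C=1): N0=1, N1=1, N2=0, N3=1, N4=0, giving Y=0. Observed 1.
Test 1: faults giving observed 1 are {N4 stuck-at-1}.
Only N4 stuck-at-1 is consistent with every test.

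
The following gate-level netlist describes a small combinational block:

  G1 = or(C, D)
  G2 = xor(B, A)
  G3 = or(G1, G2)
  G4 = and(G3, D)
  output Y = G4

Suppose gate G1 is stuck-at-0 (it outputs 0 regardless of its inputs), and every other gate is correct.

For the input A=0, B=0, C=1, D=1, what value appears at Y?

Propagate with G1 forced: G1=0 [stuck-at-0], G2=0, G3=0, G4=0.
So Y = 0. (Without the fault it would be 1.)

0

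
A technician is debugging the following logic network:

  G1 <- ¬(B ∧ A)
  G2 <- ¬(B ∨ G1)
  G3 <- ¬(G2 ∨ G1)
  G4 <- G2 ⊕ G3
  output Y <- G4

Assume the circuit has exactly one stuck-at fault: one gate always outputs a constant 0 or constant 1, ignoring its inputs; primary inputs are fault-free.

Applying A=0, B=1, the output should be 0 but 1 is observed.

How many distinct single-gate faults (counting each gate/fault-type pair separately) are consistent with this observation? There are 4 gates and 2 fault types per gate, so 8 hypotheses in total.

4

Fault-free: G1=1, G2=0, G3=0, G4=0 → 0. Observed 1.
  G1 stuck-at-0: output 1 ✓
  G1 stuck-at-1: output 0 ✗
  G2 stuck-at-0: output 0 ✗
  G2 stuck-at-1: output 1 ✓
  G3 stuck-at-0: output 0 ✗
  G3 stuck-at-1: output 1 ✓
  G4 stuck-at-0: output 0 ✗
  G4 stuck-at-1: output 1 ✓
Consistent faults: {G1 stuck-at-0, G2 stuck-at-1, G3 stuck-at-1, G4 stuck-at-1} — 4 in all.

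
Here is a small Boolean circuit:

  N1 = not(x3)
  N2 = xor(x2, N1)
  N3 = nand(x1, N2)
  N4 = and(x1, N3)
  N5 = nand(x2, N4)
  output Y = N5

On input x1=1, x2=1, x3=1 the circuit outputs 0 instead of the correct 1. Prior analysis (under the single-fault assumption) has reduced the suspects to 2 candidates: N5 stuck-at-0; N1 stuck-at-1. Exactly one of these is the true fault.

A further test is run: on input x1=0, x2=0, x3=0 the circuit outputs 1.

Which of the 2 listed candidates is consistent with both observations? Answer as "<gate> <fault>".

Evaluate each candidate on input x1=0, x2=0, x3=0:
  N5 stuck-at-0: N1=1, N2=1, N3=1, N4=0, N5=0 [stuck-at-0] → 0 — eliminated
  N1 stuck-at-1: N1=1 [stuck-at-1], N2=1, N3=1, N4=0, N5=1 → 1 — matches
Only N1 stuck-at-1 reproduces the observed 1.

N1 stuck-at-1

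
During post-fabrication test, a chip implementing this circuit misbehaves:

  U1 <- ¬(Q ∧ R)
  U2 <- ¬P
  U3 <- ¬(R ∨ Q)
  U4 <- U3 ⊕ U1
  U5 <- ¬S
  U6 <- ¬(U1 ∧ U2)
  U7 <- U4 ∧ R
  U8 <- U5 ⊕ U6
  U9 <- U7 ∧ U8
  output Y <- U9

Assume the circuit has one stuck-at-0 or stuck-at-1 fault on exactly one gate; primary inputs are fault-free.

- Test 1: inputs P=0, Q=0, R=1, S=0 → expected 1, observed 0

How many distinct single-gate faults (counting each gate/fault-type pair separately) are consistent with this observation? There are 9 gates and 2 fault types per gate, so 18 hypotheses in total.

Fault-free: U1=1, U2=1, U3=0, U4=1, U5=1, U6=0, U7=1, U8=1, U9=1 → 1. Observed 0.
  U1: stuck-at-0 ✓; others ✗
  U2: stuck-at-0 ✓; others ✗
  U3: stuck-at-1 ✓; others ✗
  U4: stuck-at-0 ✓; others ✗
  U5: stuck-at-0 ✓; others ✗
  U6: stuck-at-1 ✓; others ✗
  U7: stuck-at-0 ✓; others ✗
  U8: stuck-at-0 ✓; others ✗
  U9: stuck-at-0 ✓; others ✗
Consistent faults: {U1 stuck-at-0, U2 stuck-at-0, U3 stuck-at-1, U4 stuck-at-0, U5 stuck-at-0, U6 stuck-at-1, U7 stuck-at-0, U8 stuck-at-0, U9 stuck-at-0} — 9 in all.

9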